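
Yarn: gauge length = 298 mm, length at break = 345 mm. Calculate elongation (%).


Formula: Elongation (%) = ((L_break - L0) / L0) * 100
Step 1: Extension = 345 - 298 = 47 mm
Step 2: Elongation = (47 / 298) * 100
Step 3: Elongation = 0.157718 * 100 = 15.7718% ≈ 15.8%

15.8%


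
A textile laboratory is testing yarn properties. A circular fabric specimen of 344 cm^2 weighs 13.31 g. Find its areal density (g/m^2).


Formula: GSM = mass_g / area_m2
Step 1: Convert area: 344 cm^2 = 344 / 10000 = 0.0344 m^2
Step 2: GSM = 13.31 g / 0.0344 m^2 = 386.9 g/m^2

386.9 g/m^2


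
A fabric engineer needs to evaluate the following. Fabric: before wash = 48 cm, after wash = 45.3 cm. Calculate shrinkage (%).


Formula: Shrinkage% = ((L_before - L_after) / L_before) * 100
Step 1: Shrinkage = 48 - 45.3 = 2.7 cm
Step 2: Shrinkage% = (2.7 / 48) * 100
Step 3: Shrinkage% = 0.05625 * 100 = 5.625% ≈ 5.6%

5.6%


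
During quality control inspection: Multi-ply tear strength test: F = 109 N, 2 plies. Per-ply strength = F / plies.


Formula: Per-ply strength = Total force / Number of plies
Per-ply = 109 N / 2
Per-ply = 54.5 N

54.5 N


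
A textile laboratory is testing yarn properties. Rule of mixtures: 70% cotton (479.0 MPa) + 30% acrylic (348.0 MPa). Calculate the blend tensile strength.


Formula: Blend property = (fraction_A * property_A) + (fraction_B * property_B)
Step 1: Contribution A = 70/100 * 479.0 MPa = 335.3 MPa
Step 2: Contribution B = 30/100 * 348.0 MPa = 104.4 MPa
Step 3: Blend tensile strength = 335.3 + 104.4 = 439.7 MPa

439.7 MPa


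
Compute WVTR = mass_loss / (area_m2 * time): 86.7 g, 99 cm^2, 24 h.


Formula: WVTR = mass_loss / (area * time)
Step 1: Convert area: 99 cm^2 = 0.0099 m^2
Step 2: WVTR = 86.7 g / (0.0099 m^2 * 24 h)
Step 3: WVTR = 86.7 / 0.2376 = 364.9 g/m^2/h

364.9 g/m^2/h


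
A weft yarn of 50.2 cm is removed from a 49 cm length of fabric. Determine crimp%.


Formula: Crimp% = ((L_yarn - L_fabric) / L_fabric) * 100
Step 1: Extension = 50.2 - 49 = 1.2 cm
Step 2: Crimp% = (1.2 / 49) * 100
Step 3: Crimp% = 0.02449 * 100 = 2.449% ≈ 2.4%

2.4%


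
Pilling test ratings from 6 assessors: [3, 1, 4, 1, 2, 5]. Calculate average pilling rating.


Formula: Mean = sum / count
Sum = 3 + 1 + 4 + 1 + 2 + 5 = 16
Mean = 16 / 6 = 2.7

2.7


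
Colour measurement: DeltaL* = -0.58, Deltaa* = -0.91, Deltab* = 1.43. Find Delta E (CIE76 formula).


Formula: Delta E = sqrt(dL*^2 + da*^2 + db*^2)
Step 1: dL*^2 = (-0.58)^2 = 0.3364
Step 2: da*^2 = (-0.91)^2 = 0.8281
Step 3: db*^2 = 1.43^2 = 2.0449
Step 4: Sum = 0.3364 + 0.8281 + 2.0449 = 3.2094
Step 5: Delta E = sqrt(3.2094) = 1.79

1.79 Delta E


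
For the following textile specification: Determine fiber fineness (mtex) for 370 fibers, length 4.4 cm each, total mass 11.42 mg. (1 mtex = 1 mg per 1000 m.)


Formula: fineness (mtex) = mass (mg) / total length (km) = (mass_mg / total_length_m) * 1000
Step 1: Convert fiber length: 4.4 cm = 0.044 m
Step 2: Total fiber length = 370 * 0.044 = 16.28 m
Step 3: Linear density = 11.42 mg / 16.28 m = 0.7015 mg/m
Step 4: fineness = 0.7015 * 1000 = 701.5 mtex

701.5 mtex


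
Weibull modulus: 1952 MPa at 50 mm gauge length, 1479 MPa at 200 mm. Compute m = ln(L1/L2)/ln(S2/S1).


Formula: m = ln(L1/L2) / ln(S2/S1)
Step 1: ln(L1/L2) = ln(50/200) = -1.38629
Step 2: S2/S1 = 1479/1952 = 0.75768
Step 3: ln(S2/S1) = ln(0.75768) = -0.27749
Step 4: m = -1.38629 / -0.27749 = 5.00

5.00 (Weibull m)


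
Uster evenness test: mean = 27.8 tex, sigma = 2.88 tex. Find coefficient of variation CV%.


Formula: CV% = (standard deviation / mean) * 100
Step 1: Ratio = 2.88 / 27.8 = 0.103597
Step 2: CV% = 0.103597 * 100 = 10.3597% ≈ 10.4%

10.4%


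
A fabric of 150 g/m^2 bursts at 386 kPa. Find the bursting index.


Formula: Bursting Index = Bursting Strength / Fabric GSM
BI = 386 kPa / 150 g/m^2
BI = 2.573 kPa/(g/m^2)

2.573 kPa/(g/m^2)


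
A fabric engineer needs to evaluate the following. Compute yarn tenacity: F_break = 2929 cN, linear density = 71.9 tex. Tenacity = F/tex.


Formula: Tenacity = Breaking force / Linear density
Tenacity = 2929 cN / 71.9 tex
Tenacity = 40.74 cN/tex

40.74 cN/tex


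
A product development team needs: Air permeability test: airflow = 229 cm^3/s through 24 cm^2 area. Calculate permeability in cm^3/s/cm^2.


Formula: Air Permeability = Airflow / Test Area
AP = 229 cm^3/s / 24 cm^2
AP = 9.5 cm^3/s/cm^2

9.5 cm^3/s/cm^2


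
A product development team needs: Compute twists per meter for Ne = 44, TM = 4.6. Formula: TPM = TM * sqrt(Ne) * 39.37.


Formula: TPM = TM * sqrt(Ne) * 39.37
Step 1: sqrt(Ne) = sqrt(44) = 6.6332
Step 2: TM * sqrt(Ne) = 4.6 * 6.6332 = 30.5127
Step 3: TPM = 30.5127 * 39.37 = 1201 twists/m

1201 twists/m


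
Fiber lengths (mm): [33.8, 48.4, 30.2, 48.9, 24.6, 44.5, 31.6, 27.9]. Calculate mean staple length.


Formula: Mean = sum of lengths / count
Sum = 33.8 + 48.4 + 30.2 + 48.9 + 24.6 + 44.5 + 31.6 + 27.9
Sum = 289.9 mm
Mean = 289.9 / 8 = 36.24 mm

36.24 mm


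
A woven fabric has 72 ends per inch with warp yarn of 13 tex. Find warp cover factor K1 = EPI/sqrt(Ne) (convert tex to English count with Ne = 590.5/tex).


Formula: K1 = EPI / sqrt(Ne), with Ne = 590.5 / tex_warp
Step 1: Ne = 590.5 / 13 = 45.423
Step 2: sqrt(Ne) = sqrt(45.423) = 6.7397
Step 3: K1 = 72 / 6.7397 = 10.7

10.7


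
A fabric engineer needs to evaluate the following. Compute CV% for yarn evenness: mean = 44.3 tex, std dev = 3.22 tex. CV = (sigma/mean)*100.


Formula: CV% = (standard deviation / mean) * 100
Step 1: Ratio = 3.22 / 44.3 = 0.072686
Step 2: CV% = 0.072686 * 100 = 7.2686% ≈ 7.3%

7.3%


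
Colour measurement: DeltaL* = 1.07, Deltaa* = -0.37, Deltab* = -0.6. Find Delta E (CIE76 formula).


Formula: Delta E = sqrt(dL*^2 + da*^2 + db*^2)
Step 1: dL*^2 = 1.07^2 = 1.1449
Step 2: da*^2 = (-0.37)^2 = 0.1369
Step 3: db*^2 = (-0.6)^2 = 0.36
Step 4: Sum = 1.1449 + 0.1369 + 0.36 = 1.6418
Step 5: Delta E = sqrt(1.6418) = 1.28

1.28 Delta E


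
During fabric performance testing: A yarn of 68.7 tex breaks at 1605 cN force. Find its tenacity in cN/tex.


Formula: Tenacity = Breaking force / Linear density
Tenacity = 1605 cN / 68.7 tex
Tenacity = 23.36 cN/tex

23.36 cN/tex


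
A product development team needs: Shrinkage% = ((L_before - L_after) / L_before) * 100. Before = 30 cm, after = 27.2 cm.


Formula: Shrinkage% = ((L_before - L_after) / L_before) * 100
Step 1: Shrinkage = 30 - 27.2 = 2.8 cm
Step 2: Shrinkage% = (2.8 / 30) * 100
Step 3: Shrinkage% = 0.093333 * 100 = 9.3333% ≈ 9.3%

9.3%


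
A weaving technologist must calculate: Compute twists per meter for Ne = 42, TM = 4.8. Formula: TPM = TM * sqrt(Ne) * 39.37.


Formula: TPM = TM * sqrt(Ne) * 39.37
Step 1: sqrt(Ne) = sqrt(42) = 6.4807
Step 2: TM * sqrt(Ne) = 4.8 * 6.4807 = 31.1074
Step 3: TPM = 31.1074 * 39.37 = 1225 twists/m

1225 twists/m


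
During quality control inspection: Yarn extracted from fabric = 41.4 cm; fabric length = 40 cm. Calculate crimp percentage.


Formula: Crimp% = ((L_yarn - L_fabric) / L_fabric) * 100
Step 1: Extension = 41.4 - 40 = 1.4 cm
Step 2: Crimp% = (1.4 / 40) * 100
Step 3: Crimp% = 0.035 * 100 = 3.5%

3.5%


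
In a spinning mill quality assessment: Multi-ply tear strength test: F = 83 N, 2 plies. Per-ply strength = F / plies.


Formula: Per-ply strength = Total force / Number of plies
Per-ply = 83 N / 2
Per-ply = 41.5 N

41.5 N


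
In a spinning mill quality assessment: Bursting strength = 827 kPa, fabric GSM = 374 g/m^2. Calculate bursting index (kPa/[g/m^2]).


Formula: Bursting Index = Bursting Strength / Fabric GSM
BI = 827 kPa / 374 g/m^2
BI = 2.211 kPa/(g/m^2)

2.211 kPa/(g/m^2)


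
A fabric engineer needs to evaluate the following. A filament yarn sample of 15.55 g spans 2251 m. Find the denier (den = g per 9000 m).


Formula: den = (mass_g / length_m) * 9000
Substituting: den = (15.55 / 2251) * 9000
Intermediate: 15.55 / 2251 = 0.00690804 g/m
den = 0.00690804 * 9000 = 62.2 denier

62.2 denier


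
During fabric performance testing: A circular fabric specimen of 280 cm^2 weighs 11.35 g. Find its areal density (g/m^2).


Formula: GSM = mass_g / area_m2
Step 1: Convert area: 280 cm^2 = 280 / 10000 = 0.028 m^2
Step 2: GSM = 11.35 g / 0.028 m^2 = 405.4 g/m^2

405.4 g/m^2


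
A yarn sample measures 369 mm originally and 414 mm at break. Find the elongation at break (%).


Formula: Elongation (%) = ((L_break - L0) / L0) * 100
Step 1: Extension = 414 - 369 = 45 mm
Step 2: Elongation = (45 / 369) * 100
Step 3: Elongation = 0.121951 * 100 = 12.1951% ≈ 12.2%

12.2%


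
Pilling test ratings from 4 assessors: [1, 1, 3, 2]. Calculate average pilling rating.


Formula: Mean = sum / count
Sum = 1 + 1 + 3 + 2 = 7
Mean = 7 / 4 = 1.8

1.8


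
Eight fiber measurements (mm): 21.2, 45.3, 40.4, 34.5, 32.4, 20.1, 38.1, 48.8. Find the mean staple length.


Formula: Mean = sum of lengths / count
Sum = 21.2 + 45.3 + 40.4 + 34.5 + 32.4 + 20.1 + 38.1 + 48.8
Sum = 280.8 mm
Mean = 280.8 / 8 = 35.10 mm

35.10 mm


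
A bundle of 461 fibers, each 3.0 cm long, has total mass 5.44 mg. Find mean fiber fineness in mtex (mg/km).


Formula: fineness (mtex) = mass (mg) / total length (km) = (mass_mg / total_length_m) * 1000
Step 1: Convert fiber length: 3.0 cm = 0.03 m
Step 2: Total fiber length = 461 * 0.03 = 13.83 m
Step 3: Linear density = 5.44 mg / 13.83 m = 0.3933 mg/m
Step 4: fineness = 0.3933 * 1000 = 393.3 mtex

393.3 mtex


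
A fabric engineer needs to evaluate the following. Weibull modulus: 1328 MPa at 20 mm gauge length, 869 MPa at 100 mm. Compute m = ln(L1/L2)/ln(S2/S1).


Formula: m = ln(L1/L2) / ln(S2/S1)
Step 1: ln(L1/L2) = ln(20/100) = -1.60944
Step 2: S2/S1 = 869/1328 = 0.65437
Step 3: ln(S2/S1) = ln(0.65437) = -0.42408
Step 4: m = -1.60944 / -0.42408 = 3.80

3.80 (Weibull m)


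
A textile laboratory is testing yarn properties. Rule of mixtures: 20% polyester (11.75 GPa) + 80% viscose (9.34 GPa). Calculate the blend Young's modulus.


Formula: Blend property = (fraction_A * property_A) + (fraction_B * property_B)
Step 1: Contribution A = 20/100 * 11.75 GPa = 2.35 GPa
Step 2: Contribution B = 80/100 * 9.34 GPa = 7.472 GPa
Step 3: Blend Young's modulus = 2.35 + 7.472 = 9.822 GPa

9.822 GPa


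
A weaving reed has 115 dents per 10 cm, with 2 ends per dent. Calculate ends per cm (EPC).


Formula: EPC = (dents per 10 cm * ends per dent) / 10
Step 1: Total ends per 10 cm = 115 * 2 = 230
Step 2: EPC = 230 / 10 = 23.0 ends/cm

23.0 ends/cm


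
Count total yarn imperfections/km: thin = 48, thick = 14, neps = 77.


Formula: Total = thin places + thick places + neps
Total = 48 + 14 + 77
Total = 139 imperfections/km

139 imperfections/km


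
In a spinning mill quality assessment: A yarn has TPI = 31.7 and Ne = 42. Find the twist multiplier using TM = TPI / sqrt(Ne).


Formula: TM = TPI / sqrt(Ne)
Step 1: sqrt(Ne) = sqrt(42) = 6.4807
Step 2: TM = 31.7 / 6.4807 = 4.89

4.89 TM


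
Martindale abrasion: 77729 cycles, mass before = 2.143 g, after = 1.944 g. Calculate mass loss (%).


Formula: Mass loss% = ((m_before - m_after) / m_before) * 100
Step 1: Mass loss = 2.143 - 1.944 = 0.199 g
Step 2: Ratio = 0.199 / 2.143 = 0.0928605
Step 3: Mass loss% = 0.0928605 * 100 = 9.28605% ≈ 9.29%

9.29%


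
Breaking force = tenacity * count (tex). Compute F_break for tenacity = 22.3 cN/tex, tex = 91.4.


Formula: Breaking force = Tenacity * Linear density
F = 22.3 cN/tex * 91.4 tex
F = 2038.22 cN

2038.22 cN


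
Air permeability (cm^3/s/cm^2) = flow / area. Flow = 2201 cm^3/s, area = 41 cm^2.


Formula: Air Permeability = Airflow / Test Area
AP = 2201 cm^3/s / 41 cm^2
AP = 53.7 cm^3/s/cm^2

53.7 cm^3/s/cm^2


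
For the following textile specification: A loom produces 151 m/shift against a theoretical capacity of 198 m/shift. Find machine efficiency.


Formula: Efficiency% = (Actual output / Theoretical output) * 100
Efficiency% = (151 / 198) * 100
Efficiency% = 0.762626 * 100 = 76.2626% ≈ 76.3%

76.3%


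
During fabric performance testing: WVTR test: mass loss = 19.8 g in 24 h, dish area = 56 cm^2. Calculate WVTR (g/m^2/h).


Formula: WVTR = mass_loss / (area * time)
Step 1: Convert area: 56 cm^2 = 0.0056 m^2
Step 2: WVTR = 19.8 g / (0.0056 m^2 * 24 h)
Step 3: WVTR = 19.8 / 0.1344 = 147.3 g/m^2/h

147.3 g/m^2/h


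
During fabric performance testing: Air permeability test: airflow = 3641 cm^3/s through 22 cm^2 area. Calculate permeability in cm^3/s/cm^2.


Formula: Air Permeability = Airflow / Test Area
AP = 3641 cm^3/s / 22 cm^2
AP = 165.5 cm^3/s/cm^2

165.5 cm^3/s/cm^2


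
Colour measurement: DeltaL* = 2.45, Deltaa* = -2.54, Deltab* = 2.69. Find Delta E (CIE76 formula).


Formula: Delta E = sqrt(dL*^2 + da*^2 + db*^2)
Step 1: dL*^2 = 2.45^2 = 6.0025
Step 2: da*^2 = (-2.54)^2 = 6.4516
Step 3: db*^2 = 2.69^2 = 7.2361
Step 4: Sum = 6.0025 + 6.4516 + 7.2361 = 19.6902
Step 5: Delta E = sqrt(19.6902) = 4.44

4.44 Delta E


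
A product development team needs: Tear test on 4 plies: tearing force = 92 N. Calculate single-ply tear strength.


Formula: Per-ply strength = Total force / Number of plies
Per-ply = 92 N / 4
Per-ply = 23 N

23 N


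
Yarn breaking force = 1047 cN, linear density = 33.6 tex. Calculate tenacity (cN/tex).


Formula: Tenacity = Breaking force / Linear density
Tenacity = 1047 cN / 33.6 tex
Tenacity = 31.16 cN/tex

31.16 cN/tex


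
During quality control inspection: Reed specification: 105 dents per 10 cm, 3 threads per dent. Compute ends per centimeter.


Formula: EPC = (dents per 10 cm * ends per dent) / 10
Step 1: Total ends per 10 cm = 105 * 3 = 315
Step 2: EPC = 315 / 10 = 31.5 ends/cm

31.5 ends/cm


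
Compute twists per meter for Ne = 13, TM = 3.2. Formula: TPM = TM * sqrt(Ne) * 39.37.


Formula: TPM = TM * sqrt(Ne) * 39.37
Step 1: sqrt(Ne) = sqrt(13) = 3.6056
Step 2: TM * sqrt(Ne) = 3.2 * 3.6056 = 11.5379
Step 3: TPM = 11.5379 * 39.37 = 454 twists/m

454 twists/m


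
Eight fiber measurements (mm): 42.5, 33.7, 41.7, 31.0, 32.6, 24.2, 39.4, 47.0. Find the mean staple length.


Formula: Mean = sum of lengths / count
Sum = 42.5 + 33.7 + 41.7 + 31.0 + 32.6 + 24.2 + 39.4 + 47.0
Sum = 292.1 mm
Mean = 292.1 / 8 = 36.51 mm

36.51 mm


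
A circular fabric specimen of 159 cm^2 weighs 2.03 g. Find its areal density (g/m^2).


Formula: GSM = mass_g / area_m2
Step 1: Convert area: 159 cm^2 = 159 / 10000 = 0.0159 m^2
Step 2: GSM = 2.03 g / 0.0159 m^2 = 127.7 g/m^2

127.7 g/m^2


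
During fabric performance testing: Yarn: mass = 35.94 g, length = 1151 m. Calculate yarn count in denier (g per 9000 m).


Formula: den = (mass_g / length_m) * 9000
Substituting: den = (35.94 / 1151) * 9000
Intermediate: 35.94 / 1151 = 0.03122502 g/m
den = 0.03122502 * 9000 = 281.0 denier

281.0 denier


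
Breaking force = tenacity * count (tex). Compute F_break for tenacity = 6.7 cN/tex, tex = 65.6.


Formula: Breaking force = Tenacity * Linear density
F = 6.7 cN/tex * 65.6 tex
F = 439.52 cN

439.52 cN


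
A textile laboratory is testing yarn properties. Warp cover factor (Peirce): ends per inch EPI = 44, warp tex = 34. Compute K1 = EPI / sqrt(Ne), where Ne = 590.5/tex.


Formula: K1 = EPI / sqrt(Ne), with Ne = 590.5 / tex_warp
Step 1: Ne = 590.5 / 34 = 17.368
Step 2: sqrt(Ne) = sqrt(17.368) = 4.1675
Step 3: K1 = 44 / 4.1675 = 10.6

10.6


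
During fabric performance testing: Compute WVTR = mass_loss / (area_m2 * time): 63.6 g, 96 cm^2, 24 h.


Formula: WVTR = mass_loss / (area * time)
Step 1: Convert area: 96 cm^2 = 0.0096 m^2
Step 2: WVTR = 63.6 g / (0.0096 m^2 * 24 h)
Step 3: WVTR = 63.6 / 0.2304 = 276.0 g/m^2/h

276.0 g/m^2/h


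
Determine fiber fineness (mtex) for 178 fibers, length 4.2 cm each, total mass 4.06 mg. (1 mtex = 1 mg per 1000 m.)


Formula: fineness (mtex) = mass (mg) / total length (km) = (mass_mg / total_length_m) * 1000
Step 1: Convert fiber length: 4.2 cm = 0.042 m
Step 2: Total fiber length = 178 * 0.042 = 7.476 m
Step 3: Linear density = 4.06 mg / 7.476 m = 0.5431 mg/m
Step 4: fineness = 0.5431 * 1000 = 543.1 mtex

543.1 mtex


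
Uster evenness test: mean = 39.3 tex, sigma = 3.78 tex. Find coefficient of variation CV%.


Formula: CV% = (standard deviation / mean) * 100
Step 1: Ratio = 3.78 / 39.3 = 0.096183
Step 2: CV% = 0.096183 * 100 = 9.6183% ≈ 9.6%

9.6%


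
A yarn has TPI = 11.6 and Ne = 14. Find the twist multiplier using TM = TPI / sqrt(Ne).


Formula: TM = TPI / sqrt(Ne)
Step 1: sqrt(Ne) = sqrt(14) = 3.7417
Step 2: TM = 11.6 / 3.7417 = 3.10

3.10 TM


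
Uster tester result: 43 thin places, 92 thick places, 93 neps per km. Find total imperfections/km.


Formula: Total = thin places + thick places + neps
Total = 43 + 92 + 93
Total = 228 imperfections/km

228 imperfections/km


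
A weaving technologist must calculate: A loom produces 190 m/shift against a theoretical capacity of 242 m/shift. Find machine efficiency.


Formula: Efficiency% = (Actual output / Theoretical output) * 100
Efficiency% = (190 / 242) * 100
Efficiency% = 0.785124 * 100 = 78.5124% ≈ 78.5%

78.5%


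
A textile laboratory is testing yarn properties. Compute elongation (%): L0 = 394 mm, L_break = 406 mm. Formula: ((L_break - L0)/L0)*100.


Formula: Elongation (%) = ((L_break - L0) / L0) * 100
Step 1: Extension = 406 - 394 = 12 mm
Step 2: Elongation = (12 / 394) * 100
Step 3: Elongation = 0.030457 * 100 = 3.0457% ≈ 3.0%

3.0%


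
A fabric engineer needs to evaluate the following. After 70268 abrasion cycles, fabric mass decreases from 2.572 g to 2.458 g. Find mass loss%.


Formula: Mass loss% = ((m_before - m_after) / m_before) * 100
Step 1: Mass loss = 2.572 - 2.458 = 0.114 g
Step 2: Ratio = 0.114 / 2.572 = 0.0443235
Step 3: Mass loss% = 0.0443235 * 100 = 4.43235% ≈ 4.43%

4.43%


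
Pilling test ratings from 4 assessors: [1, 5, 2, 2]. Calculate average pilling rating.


Formula: Mean = sum / count
Sum = 1 + 5 + 2 + 2 = 10
Mean = 10 / 4 = 2.5

2.5


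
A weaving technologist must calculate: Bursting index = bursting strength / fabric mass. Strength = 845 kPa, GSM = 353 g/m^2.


Formula: Bursting Index = Bursting Strength / Fabric GSM
BI = 845 kPa / 353 g/m^2
BI = 2.394 kPa/(g/m^2)

2.394 kPa/(g/m^2)


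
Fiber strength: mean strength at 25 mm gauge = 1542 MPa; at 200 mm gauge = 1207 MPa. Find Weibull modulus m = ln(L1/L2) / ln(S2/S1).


Formula: m = ln(L1/L2) / ln(S2/S1)
Step 1: ln(L1/L2) = ln(25/200) = -2.07944
Step 2: S2/S1 = 1207/1542 = 0.78275
Step 3: ln(S2/S1) = ln(0.78275) = -0.24494
Step 4: m = -2.07944 / -0.24494 = 8.49

8.49 (Weibull m)


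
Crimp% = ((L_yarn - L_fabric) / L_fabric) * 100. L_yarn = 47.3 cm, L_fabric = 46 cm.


Formula: Crimp% = ((L_yarn - L_fabric) / L_fabric) * 100
Step 1: Extension = 47.3 - 46 = 1.3 cm
Step 2: Crimp% = (1.3 / 46) * 100
Step 3: Crimp% = 0.028261 * 100 = 2.8261% ≈ 2.8%

2.8%


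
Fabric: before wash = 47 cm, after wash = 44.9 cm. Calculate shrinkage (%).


Formula: Shrinkage% = ((L_before - L_after) / L_before) * 100
Step 1: Shrinkage = 47 - 44.9 = 2.1 cm
Step 2: Shrinkage% = (2.1 / 47) * 100
Step 3: Shrinkage% = 0.044681 * 100 = 4.4681% ≈ 4.5%

4.5%


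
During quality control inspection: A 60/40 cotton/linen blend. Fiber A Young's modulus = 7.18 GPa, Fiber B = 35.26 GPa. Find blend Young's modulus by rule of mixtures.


Formula: Blend property = (fraction_A * property_A) + (fraction_B * property_B)
Step 1: Contribution A = 60/100 * 7.18 GPa = 4.308 GPa
Step 2: Contribution B = 40/100 * 35.26 GPa = 14.104 GPa
Step 3: Blend Young's modulus = 4.308 + 14.104 = 18.412 GPa

18.412 GPa


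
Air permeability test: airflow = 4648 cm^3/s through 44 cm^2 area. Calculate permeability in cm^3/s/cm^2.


Formula: Air Permeability = Airflow / Test Area
AP = 4648 cm^3/s / 44 cm^2
AP = 105.6 cm^3/s/cm^2

105.6 cm^3/s/cm^2


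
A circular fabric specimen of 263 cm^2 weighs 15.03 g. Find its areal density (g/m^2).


Formula: GSM = mass_g / area_m2
Step 1: Convert area: 263 cm^2 = 263 / 10000 = 0.0263 m^2
Step 2: GSM = 15.03 g / 0.0263 m^2 = 571.5 g/m^2

571.5 g/m^2


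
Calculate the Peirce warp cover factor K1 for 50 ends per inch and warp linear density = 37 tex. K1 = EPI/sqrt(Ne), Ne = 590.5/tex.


Formula: K1 = EPI / sqrt(Ne), with Ne = 590.5 / tex_warp
Step 1: Ne = 590.5 / 37 = 15.959
Step 2: sqrt(Ne) = sqrt(15.959) = 3.9949
Step 3: K1 = 50 / 3.9949 = 12.5

12.5


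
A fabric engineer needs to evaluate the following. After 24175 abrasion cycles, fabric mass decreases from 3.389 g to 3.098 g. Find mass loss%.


Formula: Mass loss% = ((m_before - m_after) / m_before) * 100
Step 1: Mass loss = 3.389 - 3.098 = 0.291 g
Step 2: Ratio = 0.291 / 3.389 = 0.085866
Step 3: Mass loss% = 0.085866 * 100 = 8.5866% ≈ 8.59%

8.59%


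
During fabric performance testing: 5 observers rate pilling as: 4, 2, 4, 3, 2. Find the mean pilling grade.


Formula: Mean = sum / count
Sum = 4 + 2 + 4 + 3 + 2 = 15
Mean = 15 / 5 = 3.0

3.0


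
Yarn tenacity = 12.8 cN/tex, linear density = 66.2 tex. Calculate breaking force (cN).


Formula: Breaking force = Tenacity * Linear density
F = 12.8 cN/tex * 66.2 tex
F = 847.36 cN

847.36 cN


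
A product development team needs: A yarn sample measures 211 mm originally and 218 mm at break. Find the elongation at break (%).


Formula: Elongation (%) = ((L_break - L0) / L0) * 100
Step 1: Extension = 218 - 211 = 7 mm
Step 2: Elongation = (7 / 211) * 100
Step 3: Elongation = 0.033175 * 100 = 3.3175% ≈ 3.3%

3.3%


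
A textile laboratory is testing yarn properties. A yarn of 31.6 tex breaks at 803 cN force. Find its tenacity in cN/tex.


Formula: Tenacity = Breaking force / Linear density
Tenacity = 803 cN / 31.6 tex
Tenacity = 25.41 cN/tex

25.41 cN/tex


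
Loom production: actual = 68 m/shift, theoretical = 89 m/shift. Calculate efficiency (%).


Formula: Efficiency% = (Actual output / Theoretical output) * 100
Efficiency% = (68 / 89) * 100
Efficiency% = 0.764045 * 100 = 76.4045% ≈ 76.4%

76.4%


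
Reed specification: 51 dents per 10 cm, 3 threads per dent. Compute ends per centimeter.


Formula: EPC = (dents per 10 cm * ends per dent) / 10
Step 1: Total ends per 10 cm = 51 * 3 = 153
Step 2: EPC = 153 / 10 = 15.3 ends/cm

15.3 ends/cm


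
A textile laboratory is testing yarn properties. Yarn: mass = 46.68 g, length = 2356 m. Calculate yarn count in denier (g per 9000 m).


Formula: den = (mass_g / length_m) * 9000
Substituting: den = (46.68 / 2356) * 9000
Intermediate: 46.68 / 2356 = 0.01981324 g/m
den = 0.01981324 * 9000 = 178.3 denier

178.3 denier


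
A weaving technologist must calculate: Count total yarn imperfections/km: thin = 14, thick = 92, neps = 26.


Formula: Total = thin places + thick places + neps
Total = 14 + 92 + 26
Total = 132 imperfections/km

132 imperfections/km


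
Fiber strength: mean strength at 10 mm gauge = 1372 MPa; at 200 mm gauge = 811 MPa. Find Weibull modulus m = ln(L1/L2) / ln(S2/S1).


Formula: m = ln(L1/L2) / ln(S2/S1)
Step 1: ln(L1/L2) = ln(10/200) = -2.99573
Step 2: S2/S1 = 811/1372 = 0.59111
Step 3: ln(S2/S1) = ln(0.59111) = -0.52575
Step 4: m = -2.99573 / -0.52575 = 5.70

5.70 (Weibull m)


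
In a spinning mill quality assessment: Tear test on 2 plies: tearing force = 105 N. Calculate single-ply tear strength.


Formula: Per-ply strength = Total force / Number of plies
Per-ply = 105 N / 2
Per-ply = 52.5 N

52.5 N


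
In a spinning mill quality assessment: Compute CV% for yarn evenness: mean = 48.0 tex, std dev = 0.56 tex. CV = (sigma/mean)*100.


Formula: CV% = (standard deviation / mean) * 100
Step 1: Ratio = 0.56 / 48.0 = 0.011667
Step 2: CV% = 0.011667 * 100 = 1.1667% ≈ 1.2%

1.2%


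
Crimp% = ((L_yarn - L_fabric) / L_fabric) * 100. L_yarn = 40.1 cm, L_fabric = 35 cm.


Formula: Crimp% = ((L_yarn - L_fabric) / L_fabric) * 100
Step 1: Extension = 40.1 - 35 = 5.1 cm
Step 2: Crimp% = (5.1 / 35) * 100
Step 3: Crimp% = 0.145714 * 100 = 14.5714% ≈ 14.6%

14.6%


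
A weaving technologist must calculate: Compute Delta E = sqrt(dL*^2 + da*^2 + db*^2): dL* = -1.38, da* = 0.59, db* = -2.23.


Formula: Delta E = sqrt(dL*^2 + da*^2 + db*^2)
Step 1: dL*^2 = (-1.38)^2 = 1.9044
Step 2: da*^2 = 0.59^2 = 0.3481
Step 3: db*^2 = (-2.23)^2 = 4.9729
Step 4: Sum = 1.9044 + 0.3481 + 4.9729 = 7.2254
Step 5: Delta E = sqrt(7.2254) = 2.69

2.69 Delta E


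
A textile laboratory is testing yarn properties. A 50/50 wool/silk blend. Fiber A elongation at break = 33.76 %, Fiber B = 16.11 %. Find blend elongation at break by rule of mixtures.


Formula: Blend property = (fraction_A * property_A) + (fraction_B * property_B)
Step 1: Contribution A = 50/100 * 33.76 % = 16.88 %
Step 2: Contribution B = 50/100 * 16.11 % = 8.055 %
Step 3: Blend elongation at break = 16.88 + 8.055 = 24.935 %

24.935 %


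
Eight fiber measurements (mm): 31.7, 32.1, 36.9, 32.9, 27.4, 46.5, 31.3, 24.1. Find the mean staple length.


Formula: Mean = sum of lengths / count
Sum = 31.7 + 32.1 + 36.9 + 32.9 + 27.4 + 46.5 + 31.3 + 24.1
Sum = 262.9 mm
Mean = 262.9 / 8 = 32.86 mm

32.86 mm


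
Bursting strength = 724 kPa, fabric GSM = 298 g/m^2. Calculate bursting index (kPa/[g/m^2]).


Formula: Bursting Index = Bursting Strength / Fabric GSM
BI = 724 kPa / 298 g/m^2
BI = 2.430 kPa/(g/m^2)

2.430 kPa/(g/m^2)


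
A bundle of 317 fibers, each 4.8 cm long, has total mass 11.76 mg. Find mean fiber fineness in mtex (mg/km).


Formula: fineness (mtex) = mass (mg) / total length (km) = (mass_mg / total_length_m) * 1000
Step 1: Convert fiber length: 4.8 cm = 0.048 m
Step 2: Total fiber length = 317 * 0.048 = 15.216 m
Step 3: Linear density = 11.76 mg / 15.216 m = 0.7729 mg/m
Step 4: fineness = 0.7729 * 1000 = 772.9 mtex

772.9 mtex


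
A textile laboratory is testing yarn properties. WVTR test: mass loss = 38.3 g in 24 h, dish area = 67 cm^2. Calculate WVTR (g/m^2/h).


Formula: WVTR = mass_loss / (area * time)
Step 1: Convert area: 67 cm^2 = 0.0067 m^2
Step 2: WVTR = 38.3 g / (0.0067 m^2 * 24 h)
Step 3: WVTR = 38.3 / 0.1608 = 238.2 g/m^2/h

238.2 g/m^2/h


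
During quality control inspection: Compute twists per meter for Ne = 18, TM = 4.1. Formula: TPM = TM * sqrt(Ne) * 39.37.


Formula: TPM = TM * sqrt(Ne) * 39.37
Step 1: sqrt(Ne) = sqrt(18) = 4.2426
Step 2: TM * sqrt(Ne) = 4.1 * 4.2426 = 17.3947
Step 3: TPM = 17.3947 * 39.37 = 685 twists/m

685 twists/m


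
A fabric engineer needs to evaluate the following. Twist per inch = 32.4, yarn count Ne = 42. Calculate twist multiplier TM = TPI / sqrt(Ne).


Formula: TM = TPI / sqrt(Ne)
Step 1: sqrt(Ne) = sqrt(42) = 6.4807
Step 2: TM = 32.4 / 6.4807 = 5.00

5.00 TM


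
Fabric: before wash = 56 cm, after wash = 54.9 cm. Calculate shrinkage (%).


Formula: Shrinkage% = ((L_before - L_after) / L_before) * 100
Step 1: Shrinkage = 56 - 54.9 = 1.1 cm
Step 2: Shrinkage% = (1.1 / 56) * 100
Step 3: Shrinkage% = 0.019643 * 100 = 1.9643% ≈ 2.0%

2.0%


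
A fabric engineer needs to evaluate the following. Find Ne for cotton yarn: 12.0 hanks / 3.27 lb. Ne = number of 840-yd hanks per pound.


Formula: Ne = hanks / mass_lb
Substituting: Ne = 12.0 / 3.27
Ne = 3.7

3.7 Ne


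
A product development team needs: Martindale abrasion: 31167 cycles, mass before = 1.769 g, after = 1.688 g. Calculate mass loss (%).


Formula: Mass loss% = ((m_before - m_after) / m_before) * 100
Step 1: Mass loss = 1.769 - 1.688 = 0.081 g
Step 2: Ratio = 0.081 / 1.769 = 0.0457886
Step 3: Mass loss% = 0.0457886 * 100 = 4.57886% ≈ 4.58%

4.58%


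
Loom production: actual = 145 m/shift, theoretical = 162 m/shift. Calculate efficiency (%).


Formula: Efficiency% = (Actual output / Theoretical output) * 100
Efficiency% = (145 / 162) * 100
Efficiency% = 0.895062 * 100 = 89.5062% ≈ 89.5%

89.5%


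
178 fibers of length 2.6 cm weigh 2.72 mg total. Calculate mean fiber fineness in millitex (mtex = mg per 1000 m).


Formula: fineness (mtex) = mass (mg) / total length (km) = (mass_mg / total_length_m) * 1000
Step 1: Convert fiber length: 2.6 cm = 0.026 m
Step 2: Total fiber length = 178 * 0.026 = 4.628 m
Step 3: Linear density = 2.72 mg / 4.628 m = 0.5877 mg/m
Step 4: fineness = 0.5877 * 1000 = 587.7 mtex

587.7 mtex


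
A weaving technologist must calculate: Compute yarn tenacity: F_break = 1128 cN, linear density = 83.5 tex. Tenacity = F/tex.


Formula: Tenacity = Breaking force / Linear density
Tenacity = 1128 cN / 83.5 tex
Tenacity = 13.51 cN/tex

13.51 cN/tex


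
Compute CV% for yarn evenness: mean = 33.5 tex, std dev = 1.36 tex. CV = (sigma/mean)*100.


Formula: CV% = (standard deviation / mean) * 100
Step 1: Ratio = 1.36 / 33.5 = 0.040597
Step 2: CV% = 0.040597 * 100 = 4.0597% ≈ 4.1%

4.1%


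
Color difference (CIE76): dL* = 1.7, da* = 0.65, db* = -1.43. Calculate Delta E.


Formula: Delta E = sqrt(dL*^2 + da*^2 + db*^2)
Step 1: dL*^2 = 1.7^2 = 2.89
Step 2: da*^2 = 0.65^2 = 0.4225
Step 3: db*^2 = (-1.43)^2 = 2.0449
Step 4: Sum = 2.89 + 0.4225 + 2.0449 = 5.3574
Step 5: Delta E = sqrt(5.3574) = 2.31

2.31 Delta E


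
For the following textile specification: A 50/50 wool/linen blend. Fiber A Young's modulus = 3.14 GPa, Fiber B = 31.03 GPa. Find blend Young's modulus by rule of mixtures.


Formula: Blend property = (fraction_A * property_A) + (fraction_B * property_B)
Step 1: Contribution A = 50/100 * 3.14 GPa = 1.57 GPa
Step 2: Contribution B = 50/100 * 31.03 GPa = 15.515 GPa
Step 3: Blend Young's modulus = 1.57 + 15.515 = 17.085 GPa

17.085 GPa


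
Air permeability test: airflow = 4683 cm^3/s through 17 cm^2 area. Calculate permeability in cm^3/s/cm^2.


Formula: Air Permeability = Airflow / Test Area
AP = 4683 cm^3/s / 17 cm^2
AP = 275.5 cm^3/s/cm^2

275.5 cm^3/s/cm^2


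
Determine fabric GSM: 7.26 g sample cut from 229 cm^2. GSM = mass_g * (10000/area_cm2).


Formula: GSM = mass_g / area_m2
Step 1: Convert area: 229 cm^2 = 229 / 10000 = 0.0229 m^2
Step 2: GSM = 7.26 g / 0.0229 m^2 = 317.0 g/m^2

317.0 g/m^2


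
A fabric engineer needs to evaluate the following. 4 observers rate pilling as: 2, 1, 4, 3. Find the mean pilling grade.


Formula: Mean = sum / count
Sum = 2 + 1 + 4 + 3 = 10
Mean = 10 / 4 = 2.5

2.5


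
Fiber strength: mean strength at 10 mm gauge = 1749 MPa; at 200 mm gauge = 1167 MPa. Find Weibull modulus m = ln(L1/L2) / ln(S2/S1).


Formula: m = ln(L1/L2) / ln(S2/S1)
Step 1: ln(L1/L2) = ln(10/200) = -2.99573
Step 2: S2/S1 = 1167/1749 = 0.66724
Step 3: ln(S2/S1) = ln(0.66724) = -0.40461
Step 4: m = -2.99573 / -0.40461 = 7.40

7.40 (Weibull m)


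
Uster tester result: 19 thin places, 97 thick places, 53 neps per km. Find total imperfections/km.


Formula: Total = thin places + thick places + neps
Total = 19 + 97 + 53
Total = 169 imperfections/km

169 imperfections/km


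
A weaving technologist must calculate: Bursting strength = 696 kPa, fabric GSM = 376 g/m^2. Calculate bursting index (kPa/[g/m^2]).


Formula: Bursting Index = Bursting Strength / Fabric GSM
BI = 696 kPa / 376 g/m^2
BI = 1.851 kPa/(g/m^2)

1.851 kPa/(g/m^2)


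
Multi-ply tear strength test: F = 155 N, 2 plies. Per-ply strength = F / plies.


Formula: Per-ply strength = Total force / Number of plies
Per-ply = 155 N / 2
Per-ply = 77.5 N

77.5 N


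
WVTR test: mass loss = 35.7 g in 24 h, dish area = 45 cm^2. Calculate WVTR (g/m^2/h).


Formula: WVTR = mass_loss / (area * time)
Step 1: Convert area: 45 cm^2 = 0.0045 m^2
Step 2: WVTR = 35.7 g / (0.0045 m^2 * 24 h)
Step 3: WVTR = 35.7 / 0.108 = 330.6 g/m^2/h

330.6 g/m^2/h


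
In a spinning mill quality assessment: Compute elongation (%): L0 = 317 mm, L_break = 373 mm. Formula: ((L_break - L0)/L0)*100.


Formula: Elongation (%) = ((L_break - L0) / L0) * 100
Step 1: Extension = 373 - 317 = 56 mm
Step 2: Elongation = (56 / 317) * 100
Step 3: Elongation = 0.176656 * 100 = 17.6656% ≈ 17.7%

17.7%


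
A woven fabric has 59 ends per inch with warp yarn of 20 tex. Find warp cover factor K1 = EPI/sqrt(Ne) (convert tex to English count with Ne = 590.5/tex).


Formula: K1 = EPI / sqrt(Ne), with Ne = 590.5 / tex_warp
Step 1: Ne = 590.5 / 20 = 29.525
Step 2: sqrt(Ne) = sqrt(29.525) = 5.4337
Step 3: K1 = 59 / 5.4337 = 10.9

10.9


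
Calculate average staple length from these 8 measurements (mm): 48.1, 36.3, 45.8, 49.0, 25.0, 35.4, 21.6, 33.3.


Formula: Mean = sum of lengths / count
Sum = 48.1 + 36.3 + 45.8 + 49.0 + 25.0 + 35.4 + 21.6 + 33.3
Sum = 294.5 mm
Mean = 294.5 / 8 = 36.81 mm

36.81 mm


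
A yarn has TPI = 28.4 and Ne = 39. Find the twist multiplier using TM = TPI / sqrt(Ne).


Formula: TM = TPI / sqrt(Ne)
Step 1: sqrt(Ne) = sqrt(39) = 6.245
Step 2: TM = 28.4 / 6.245 = 4.55

4.55 TM


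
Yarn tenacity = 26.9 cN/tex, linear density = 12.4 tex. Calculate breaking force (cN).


Formula: Breaking force = Tenacity * Linear density
F = 26.9 cN/tex * 12.4 tex
F = 333.56 cN

333.56 cN


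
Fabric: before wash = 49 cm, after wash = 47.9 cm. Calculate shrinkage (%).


Formula: Shrinkage% = ((L_before - L_after) / L_before) * 100
Step 1: Shrinkage = 49 - 47.9 = 1.1 cm
Step 2: Shrinkage% = (1.1 / 49) * 100
Step 3: Shrinkage% = 0.022449 * 100 = 2.2449% ≈ 2.2%

2.2%


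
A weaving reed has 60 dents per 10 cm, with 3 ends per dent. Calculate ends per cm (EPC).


Formula: EPC = (dents per 10 cm * ends per dent) / 10
Step 1: Total ends per 10 cm = 60 * 3 = 180
Step 2: EPC = 180 / 10 = 18.0 ends/cm

18.0 ends/cm


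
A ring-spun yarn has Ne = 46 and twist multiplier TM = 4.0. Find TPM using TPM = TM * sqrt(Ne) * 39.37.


Formula: TPM = TM * sqrt(Ne) * 39.37
Step 1: sqrt(Ne) = sqrt(46) = 6.7823
Step 2: TM * sqrt(Ne) = 4.0 * 6.7823 = 27.1292
Step 3: TPM = 27.1292 * 39.37 = 1068 twists/m

1068 twists/m


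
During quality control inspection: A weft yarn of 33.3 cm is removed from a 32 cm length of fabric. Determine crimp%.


Formula: Crimp% = ((L_yarn - L_fabric) / L_fabric) * 100
Step 1: Extension = 33.3 - 32 = 1.3 cm
Step 2: Crimp% = (1.3 / 32) * 100
Step 3: Crimp% = 0.040625 * 100 = 4.0625% ≈ 4.1%

4.1%


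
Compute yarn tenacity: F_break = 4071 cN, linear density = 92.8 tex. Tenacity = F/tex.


Formula: Tenacity = Breaking force / Linear density
Tenacity = 4071 cN / 92.8 tex
Tenacity = 43.87 cN/tex

43.87 cN/tex


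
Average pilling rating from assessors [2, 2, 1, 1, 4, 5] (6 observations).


Formula: Mean = sum / count
Sum = 2 + 2 + 1 + 1 + 4 + 5 = 15
Mean = 15 / 6 = 2.5

2.5


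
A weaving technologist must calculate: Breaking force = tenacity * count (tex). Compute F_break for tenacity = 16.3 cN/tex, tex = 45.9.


Formula: Breaking force = Tenacity * Linear density
F = 16.3 cN/tex * 45.9 tex
F = 748.17 cN

748.17 cN


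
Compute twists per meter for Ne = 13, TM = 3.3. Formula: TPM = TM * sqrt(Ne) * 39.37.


Formula: TPM = TM * sqrt(Ne) * 39.37
Step 1: sqrt(Ne) = sqrt(13) = 3.6056
Step 2: TM * sqrt(Ne) = 3.3 * 3.6056 = 11.8985
Step 3: TPM = 11.8985 * 39.37 = 468 twists/m

468 twists/m


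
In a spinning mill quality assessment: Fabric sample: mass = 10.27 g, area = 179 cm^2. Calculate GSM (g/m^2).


Formula: GSM = mass_g / area_m2
Step 1: Convert area: 179 cm^2 = 179 / 10000 = 0.0179 m^2
Step 2: GSM = 10.27 g / 0.0179 m^2 = 573.7 g/m^2

573.7 g/m^2


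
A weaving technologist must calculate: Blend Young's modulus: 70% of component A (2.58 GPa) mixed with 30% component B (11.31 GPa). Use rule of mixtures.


Formula: Blend property = (fraction_A * property_A) + (fraction_B * property_B)
Step 1: Contribution A = 70/100 * 2.58 GPa = 1.806 GPa
Step 2: Contribution B = 30/100 * 11.31 GPa = 3.393 GPa
Step 3: Blend Young's modulus = 1.806 + 3.393 = 5.199 GPa

5.199 GPa


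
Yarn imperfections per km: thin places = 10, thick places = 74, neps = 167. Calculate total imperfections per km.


Formula: Total = thin places + thick places + neps
Total = 10 + 74 + 167
Total = 251 imperfections/km

251 imperfections/km


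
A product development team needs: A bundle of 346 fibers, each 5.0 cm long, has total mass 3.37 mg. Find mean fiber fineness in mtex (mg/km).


Formula: fineness (mtex) = mass (mg) / total length (km) = (mass_mg / total_length_m) * 1000
Step 1: Convert fiber length: 5.0 cm = 0.05 m
Step 2: Total fiber length = 346 * 0.05 = 17.3 m
Step 3: Linear density = 3.37 mg / 17.3 m = 0.1948 mg/m
Step 4: fineness = 0.1948 * 1000 = 194.8 mtex

194.8 mtex


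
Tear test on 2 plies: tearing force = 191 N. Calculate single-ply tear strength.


Formula: Per-ply strength = Total force / Number of plies
Per-ply = 191 N / 2
Per-ply = 95.5 N

95.5 N


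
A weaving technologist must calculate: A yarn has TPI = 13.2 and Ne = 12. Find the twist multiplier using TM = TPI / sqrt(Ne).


Formula: TM = TPI / sqrt(Ne)
Step 1: sqrt(Ne) = sqrt(12) = 3.4641
Step 2: TM = 13.2 / 3.4641 = 3.81

3.81 TM


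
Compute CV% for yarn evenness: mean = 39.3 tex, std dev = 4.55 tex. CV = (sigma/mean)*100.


Formula: CV% = (standard deviation / mean) * 100
Step 1: Ratio = 4.55 / 39.3 = 0.115776
Step 2: CV% = 0.115776 * 100 = 11.5776% ≈ 11.6%

11.6%


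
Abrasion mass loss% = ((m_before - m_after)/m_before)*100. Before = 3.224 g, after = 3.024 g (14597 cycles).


Formula: Mass loss% = ((m_before - m_after) / m_before) * 100
Step 1: Mass loss = 3.224 - 3.024 = 0.2 g
Step 2: Ratio = 0.2 / 3.224 = 0.0620347
Step 3: Mass loss% = 0.0620347 * 100 = 6.20347% ≈ 6.20%

6.20%


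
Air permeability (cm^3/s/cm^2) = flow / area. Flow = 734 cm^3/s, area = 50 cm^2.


Formula: Air Permeability = Airflow / Test Area
AP = 734 cm^3/s / 50 cm^2
AP = 14.7 cm^3/s/cm^2

14.7 cm^3/s/cm^2


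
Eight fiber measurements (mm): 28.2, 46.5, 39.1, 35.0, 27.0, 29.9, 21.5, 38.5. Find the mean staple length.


Formula: Mean = sum of lengths / count
Sum = 28.2 + 46.5 + 39.1 + 35.0 + 27.0 + 29.9 + 21.5 + 38.5
Sum = 265.7 mm
Mean = 265.7 / 8 = 33.21 mm

33.21 mm


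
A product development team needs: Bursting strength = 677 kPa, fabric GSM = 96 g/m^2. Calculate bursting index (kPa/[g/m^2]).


Formula: Bursting Index = Bursting Strength / Fabric GSM
BI = 677 kPa / 96 g/m^2
BI = 7.052 kPa/(g/m^2)

7.052 kPa/(g/m^2)


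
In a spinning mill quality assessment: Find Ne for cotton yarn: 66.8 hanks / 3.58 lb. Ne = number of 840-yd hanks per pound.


Formula: Ne = hanks / mass_lb
Substituting: Ne = 66.8 / 3.58
Ne = 18.7

18.7 Ne


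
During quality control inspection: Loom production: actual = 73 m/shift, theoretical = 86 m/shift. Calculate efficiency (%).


Formula: Efficiency% = (Actual output / Theoretical output) * 100
Efficiency% = (73 / 86) * 100
Efficiency% = 0.848837 * 100 = 84.8837% ≈ 84.9%

84.9%


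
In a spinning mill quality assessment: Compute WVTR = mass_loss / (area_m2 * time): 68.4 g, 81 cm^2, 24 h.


Formula: WVTR = mass_loss / (area * time)
Step 1: Convert area: 81 cm^2 = 0.0081 m^2
Step 2: WVTR = 68.4 g / (0.0081 m^2 * 24 h)
Step 3: WVTR = 68.4 / 0.1944 = 351.9 g/m^2/h

351.9 g/m^2/h


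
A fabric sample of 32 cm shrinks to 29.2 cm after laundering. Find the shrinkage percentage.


Formula: Shrinkage% = ((L_before - L_after) / L_before) * 100
Step 1: Shrinkage = 32 - 29.2 = 2.8 cm
Step 2: Shrinkage% = (2.8 / 32) * 100
Step 3: Shrinkage% = 0.0875 * 100 = 8.75% ≈ 8.8%

8.8%


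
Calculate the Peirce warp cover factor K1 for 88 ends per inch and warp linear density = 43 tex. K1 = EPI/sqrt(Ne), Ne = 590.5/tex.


Formula: K1 = EPI / sqrt(Ne), with Ne = 590.5 / tex_warp
Step 1: Ne = 590.5 / 43 = 13.733
Step 2: sqrt(Ne) = sqrt(13.733) = 3.7058
Step 3: K1 = 88 / 3.7058 = 23.7

23.7


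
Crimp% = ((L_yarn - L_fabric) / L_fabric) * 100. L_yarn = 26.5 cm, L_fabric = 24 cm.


Formula: Crimp% = ((L_yarn - L_fabric) / L_fabric) * 100
Step 1: Extension = 26.5 - 24 = 2.5 cm
Step 2: Crimp% = (2.5 / 24) * 100
Step 3: Crimp% = 0.104167 * 100 = 10.4167% ≈ 10.4%

10.4%
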